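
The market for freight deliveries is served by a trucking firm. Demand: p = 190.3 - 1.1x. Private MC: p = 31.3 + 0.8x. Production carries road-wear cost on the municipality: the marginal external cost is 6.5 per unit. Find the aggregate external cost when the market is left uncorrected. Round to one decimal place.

543.9

Market equilibrium (private): 31.3 + 0.8x = 190.3 - 1.1x → x_m = 83.6842.
Total external cost = MEC × x_m = 6.5 × 83.6842 = 543.9473.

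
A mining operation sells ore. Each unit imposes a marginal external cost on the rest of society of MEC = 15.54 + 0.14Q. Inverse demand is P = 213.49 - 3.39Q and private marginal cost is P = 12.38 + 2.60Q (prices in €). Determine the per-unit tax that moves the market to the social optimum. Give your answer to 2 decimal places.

tax = €19.78 per unit

Social marginal cost = private MC + MEC = 27.92 + 2.74Q.
Set SMC = demand: 27.92 + 2.74Q = 213.49 - 3.39Q → Q* = 30.2724.
The Pigouvian tax equals MEC at Q*: 15.54 + 0.14×30.2724 = 19.7781.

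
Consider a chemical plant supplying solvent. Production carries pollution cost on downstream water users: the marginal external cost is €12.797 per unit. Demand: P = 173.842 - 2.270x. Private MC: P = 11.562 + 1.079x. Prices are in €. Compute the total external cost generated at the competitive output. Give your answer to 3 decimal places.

Market equilibrium (private): 11.562 + 1.079x = 173.842 - 2.270x → x_m = 48.4563.
Total external cost = MEC × x_m = 12.797 × 48.4563 = 620.0953.

€620.095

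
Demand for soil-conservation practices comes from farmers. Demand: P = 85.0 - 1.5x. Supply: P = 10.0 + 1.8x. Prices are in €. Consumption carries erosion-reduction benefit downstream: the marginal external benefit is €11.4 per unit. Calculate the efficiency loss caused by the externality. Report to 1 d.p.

Market equilibrium (private): 10.0 + 1.8x = 85.0 - 1.5x → x_m = 22.7273.
Social marginal benefit = demand + MEB = 96.4 - 1.5x.
Set SMB = MC: 96.4 - 1.5x = 10.0 + 1.8x → x* = 26.1818.
The welfare-loss triangle has base |x_m − x*| and height MEB(x_m) (the vertical gap between SMB and MC is zero at x* and MEB at x_m).
DWL = ½ × 3.4545 × 11.4000 = 19.6907.

DWL = €19.7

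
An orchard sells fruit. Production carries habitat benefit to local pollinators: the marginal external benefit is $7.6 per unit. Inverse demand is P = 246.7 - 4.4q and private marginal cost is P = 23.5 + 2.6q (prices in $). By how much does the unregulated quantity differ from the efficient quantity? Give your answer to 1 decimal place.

1.1 units

Market equilibrium (private): 23.5 + 2.6q = 246.7 - 4.4q → q_m = 31.8857.
Social marginal cost = private MC − MEB = 15.9 + 2.6q.
Set SMC = demand: 15.9 + 2.6q = 246.7 - 4.4q → q* = 32.9714.
Gap = |31.8857 − 32.9714| = 1.0857.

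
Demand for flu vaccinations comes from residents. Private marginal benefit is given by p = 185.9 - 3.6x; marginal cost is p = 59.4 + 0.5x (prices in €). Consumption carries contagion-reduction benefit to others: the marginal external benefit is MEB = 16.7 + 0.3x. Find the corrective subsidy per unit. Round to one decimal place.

subsidy = €28.0 per unit

Social marginal benefit = demand + MEB = 202.6 - 3.3x.
Set SMB = MC: 202.6 - 3.3x = 59.4 + 0.5x → x* = 37.6842.
The Pigouvian subsidy equals MEB at x*: 16.7 + 0.3×37.6842 = 28.0053.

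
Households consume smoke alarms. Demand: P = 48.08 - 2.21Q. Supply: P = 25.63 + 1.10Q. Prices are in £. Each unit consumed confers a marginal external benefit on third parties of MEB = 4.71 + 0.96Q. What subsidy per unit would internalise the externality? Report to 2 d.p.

Social marginal benefit = demand + MEB = 52.79 - 1.25Q.
Set SMB = MC: 52.79 - 1.25Q = 25.63 + 1.10Q → Q* = 11.5574.
The Pigouvian subsidy equals MEB at Q*: 4.71 + 0.96×11.5574 = 15.8051.

subsidy = £15.81 per unit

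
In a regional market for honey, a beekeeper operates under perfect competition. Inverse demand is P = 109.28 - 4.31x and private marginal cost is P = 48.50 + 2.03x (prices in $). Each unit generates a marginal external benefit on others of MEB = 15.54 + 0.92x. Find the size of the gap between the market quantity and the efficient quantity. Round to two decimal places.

Market equilibrium (private): 48.50 + 2.03x = 109.28 - 4.31x → x_m = 9.5868.
Social marginal cost = private MC − MEB = 32.96 + 1.11x.
Set SMC = demand: 32.96 + 1.11x = 109.28 - 4.31x → x* = 14.0812.
Gap = |9.5868 − 14.0812| = 4.4944.

4.49 units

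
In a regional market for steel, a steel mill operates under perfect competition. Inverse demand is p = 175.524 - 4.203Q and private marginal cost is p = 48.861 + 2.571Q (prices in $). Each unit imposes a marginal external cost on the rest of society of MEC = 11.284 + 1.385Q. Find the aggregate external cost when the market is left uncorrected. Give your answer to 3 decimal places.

Market equilibrium (private): 48.861 + 2.571Q = 175.524 - 4.203Q → Q_m = 18.6984.
Total external cost = ∫₀^{Q_m} (11.284 + 1.385Q) dQ = 11.284×18.6984 + ½×1.385×18.6984² = 453.1116.

$453.112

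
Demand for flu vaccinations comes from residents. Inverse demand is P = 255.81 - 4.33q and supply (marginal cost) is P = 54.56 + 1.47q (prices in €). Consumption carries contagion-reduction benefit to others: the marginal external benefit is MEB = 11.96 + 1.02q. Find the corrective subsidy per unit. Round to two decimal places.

subsidy = €57.46 per unit

Social marginal benefit = demand + MEB = 267.77 - 3.31q.
Set SMB = MC: 267.77 - 3.31q = 54.56 + 1.47q → q* = 44.6046.
The Pigouvian subsidy equals MEB at q*: 11.96 + 1.02×44.6046 = 57.4567.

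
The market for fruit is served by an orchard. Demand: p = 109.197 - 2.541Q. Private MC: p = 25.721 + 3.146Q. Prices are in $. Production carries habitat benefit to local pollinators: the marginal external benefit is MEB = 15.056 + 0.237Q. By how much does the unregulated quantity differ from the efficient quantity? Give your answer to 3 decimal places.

Market equilibrium (private): 25.721 + 3.146Q = 109.197 - 2.541Q → Q_m = 14.6784.
Social marginal cost = private MC − MEB = 10.665 + 2.909Q.
Set SMC = demand: 10.665 + 2.909Q = 109.197 - 2.541Q → Q* = 18.0793.
Gap = |14.6784 − 18.0793| = 3.4009.

3.401 units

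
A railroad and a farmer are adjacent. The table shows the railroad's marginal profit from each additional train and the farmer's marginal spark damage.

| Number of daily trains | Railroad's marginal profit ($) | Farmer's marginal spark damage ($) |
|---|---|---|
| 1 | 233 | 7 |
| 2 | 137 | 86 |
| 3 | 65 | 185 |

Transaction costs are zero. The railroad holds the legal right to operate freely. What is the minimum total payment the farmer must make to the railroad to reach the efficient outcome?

$65

Left alone the railroad would choose level 3 (marginal profit stays positive).
Efficient level: k* = 2 (marginal profit ≥ marginal spark damage through 2).
The farmer must at least cover the railroad's forgone profit from cutting 3→2: 65 = 65.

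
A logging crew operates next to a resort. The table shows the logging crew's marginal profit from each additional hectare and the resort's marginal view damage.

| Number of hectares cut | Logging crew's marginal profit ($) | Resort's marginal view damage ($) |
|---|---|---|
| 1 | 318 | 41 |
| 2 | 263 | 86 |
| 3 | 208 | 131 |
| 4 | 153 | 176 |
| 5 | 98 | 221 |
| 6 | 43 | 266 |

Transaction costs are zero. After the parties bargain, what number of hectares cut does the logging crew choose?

3

Bargaining reaches the level where marginal profit last exceeds marginal view damage.
That holds through level 3 (208 ≥ 131) but not at 4 (153 < 176).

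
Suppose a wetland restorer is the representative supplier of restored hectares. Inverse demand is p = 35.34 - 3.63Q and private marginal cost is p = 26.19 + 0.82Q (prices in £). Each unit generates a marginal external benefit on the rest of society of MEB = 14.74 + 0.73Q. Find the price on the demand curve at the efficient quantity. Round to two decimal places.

P = £12.03

Social marginal cost = private MC − MEB = 11.45 + 0.09Q.
Set SMC = demand: 11.45 + 0.09Q = 35.34 - 3.63Q → Q* = 6.4220.
Consumer price on the demand curve at Q*: 35.34 − 3.63×6.4220 = 12.0281.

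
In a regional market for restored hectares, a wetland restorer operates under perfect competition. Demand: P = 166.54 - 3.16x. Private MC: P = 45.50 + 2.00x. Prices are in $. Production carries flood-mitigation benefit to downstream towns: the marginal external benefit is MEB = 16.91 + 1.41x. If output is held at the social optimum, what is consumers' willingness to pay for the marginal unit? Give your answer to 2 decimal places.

Social marginal cost = private MC − MEB = 28.59 + 0.59x.
Set SMC = demand: 28.59 + 0.59x = 166.54 - 3.16x → x* = 36.7867.
Consumer price on the demand curve at x*: 166.54 − 3.16×36.7867 = 50.2940.

P = $50.29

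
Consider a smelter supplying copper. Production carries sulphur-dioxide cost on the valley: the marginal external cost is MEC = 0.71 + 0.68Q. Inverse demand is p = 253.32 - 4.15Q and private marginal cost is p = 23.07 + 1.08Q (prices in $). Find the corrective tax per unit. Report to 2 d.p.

tax = $27.12 per unit

Social marginal cost = private MC + MEC = 23.78 + 1.76Q.
Set SMC = demand: 23.78 + 1.76Q = 253.32 - 4.15Q → Q* = 38.8393.
The Pigouvian tax equals MEC at Q*: 0.71 + 0.68×38.8393 = 27.1207.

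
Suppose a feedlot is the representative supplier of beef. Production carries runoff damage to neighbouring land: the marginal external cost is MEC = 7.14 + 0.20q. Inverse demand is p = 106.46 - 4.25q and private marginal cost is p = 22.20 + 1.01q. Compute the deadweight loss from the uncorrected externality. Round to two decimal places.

DWL = 9.80

Market equilibrium (private): 22.20 + 1.01q = 106.46 - 4.25q → q_m = 16.0190.
Social marginal cost = private MC + MEC = 29.34 + 1.21q.
Set SMC = demand: 29.34 + 1.21q = 106.46 - 4.25q → q* = 14.1245.
The loss is the area between SMC and demand from q* to q_m; with linear curves that's a triangle of height MEC(q_m).
DWL = ½ × 1.8945 × 10.3438 = 9.7982.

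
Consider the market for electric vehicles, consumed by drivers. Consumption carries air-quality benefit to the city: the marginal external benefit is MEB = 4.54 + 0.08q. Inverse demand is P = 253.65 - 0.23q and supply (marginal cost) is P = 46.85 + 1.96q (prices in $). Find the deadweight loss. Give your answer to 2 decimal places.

DWL = $34.66

Market equilibrium (private): 46.85 + 1.96q = 253.65 - 0.23q → q_m = 94.4292.
Social marginal benefit = demand + MEB = 258.19 - 0.15q.
Set SMB = MC: 258.19 - 0.15q = 46.85 + 1.96q → q* = 100.1611.
The welfare-loss triangle has base |q_m − q*| and height MEB(q_m) (the vertical gap between SMB and MC is zero at q* and MEB at q_m).
DWL = ½ × 5.7319 × 12.0943 = 34.6617.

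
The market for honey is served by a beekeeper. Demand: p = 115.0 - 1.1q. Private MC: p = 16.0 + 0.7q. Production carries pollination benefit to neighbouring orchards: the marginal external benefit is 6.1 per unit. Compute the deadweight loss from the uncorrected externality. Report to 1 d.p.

Market equilibrium (private): 16.0 + 0.7q = 115.0 - 1.1q → q_m = 55.0000.
Social marginal cost = private MC − MEB = 9.9 + 0.7q.
Set SMC = demand: 9.9 + 0.7q = 115.0 - 1.1q → q* = 58.3889.
Height of the DWL triangle at q_m is demand(q_m) − SMC(q_m) = MEB(q_m) = 6.1000.
DWL = ½ × 3.3889 × 6.1000 = 10.3361.

DWL = 10.3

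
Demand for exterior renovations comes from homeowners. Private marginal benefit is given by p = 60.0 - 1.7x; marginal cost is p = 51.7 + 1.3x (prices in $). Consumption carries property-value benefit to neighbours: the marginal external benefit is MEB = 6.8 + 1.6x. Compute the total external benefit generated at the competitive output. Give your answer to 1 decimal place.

Market equilibrium (private): 51.7 + 1.3x = 60.0 - 1.7x → x_m = 2.7667.
Total external benefit = ∫₀^{x_m} (6.8 + 1.6x) dx = 6.8×2.7667 + ½×1.6×2.7667² = 24.9373.

$24.9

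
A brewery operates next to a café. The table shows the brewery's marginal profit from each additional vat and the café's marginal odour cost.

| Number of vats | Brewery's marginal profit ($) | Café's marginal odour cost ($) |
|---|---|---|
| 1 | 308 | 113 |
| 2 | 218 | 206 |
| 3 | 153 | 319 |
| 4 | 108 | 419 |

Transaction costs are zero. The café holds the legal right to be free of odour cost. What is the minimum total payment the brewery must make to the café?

$319

Efficient level: marginal profit ≥ marginal odour cost through level 2, so k* = 2.
With the café holding the right, the brewery must at least compensate total damage at k*: 113 + 206 = 319.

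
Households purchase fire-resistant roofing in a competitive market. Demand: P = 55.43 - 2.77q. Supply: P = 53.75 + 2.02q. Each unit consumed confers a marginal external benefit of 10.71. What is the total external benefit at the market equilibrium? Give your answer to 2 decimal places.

Market equilibrium (private): 53.75 + 2.02q = 55.43 - 2.77q → q_m = 0.3507.
Total external benefit = MEB × q_m = 10.71 × 0.3507 = 3.7560.

3.76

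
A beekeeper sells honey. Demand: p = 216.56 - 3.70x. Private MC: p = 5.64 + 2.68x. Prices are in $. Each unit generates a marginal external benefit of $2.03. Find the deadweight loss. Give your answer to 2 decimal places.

Market equilibrium (private): 5.64 + 2.68x = 216.56 - 3.70x → x_m = 33.0596.
Social marginal cost = private MC − MEB = 3.61 + 2.68x.
Set SMC = demand: 3.61 + 2.68x = 216.56 - 3.70x → x* = 33.3777.
Height of the DWL triangle at x_m is demand(x_m) − SMC(x_m) = MEB(x_m) = 2.0300.
DWL = ½ × 0.3181 × 2.0300 = 0.3229.

DWL = $0.32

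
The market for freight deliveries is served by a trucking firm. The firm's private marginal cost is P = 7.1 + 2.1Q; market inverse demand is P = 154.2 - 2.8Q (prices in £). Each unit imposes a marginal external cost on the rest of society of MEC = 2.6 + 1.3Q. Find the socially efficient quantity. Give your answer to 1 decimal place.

Q* = 23.3

Social marginal cost = private MC + MEC = 9.7 + 3.4Q.
Set SMC = demand: 9.7 + 3.4Q = 154.2 - 2.8Q → Q* = 23.3065.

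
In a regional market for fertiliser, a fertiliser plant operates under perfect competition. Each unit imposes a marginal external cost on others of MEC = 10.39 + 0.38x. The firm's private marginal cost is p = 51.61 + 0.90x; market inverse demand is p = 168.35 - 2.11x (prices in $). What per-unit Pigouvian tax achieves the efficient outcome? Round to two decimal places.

Social marginal cost = private MC + MEC = 62.00 + 1.28x.
Set SMC = demand: 62.00 + 1.28x = 168.35 - 2.11x → x* = 31.3717.
The Pigouvian tax equals MEC at x*: 10.39 + 0.38×31.3717 = 22.3112.

tax = $22.31 per unit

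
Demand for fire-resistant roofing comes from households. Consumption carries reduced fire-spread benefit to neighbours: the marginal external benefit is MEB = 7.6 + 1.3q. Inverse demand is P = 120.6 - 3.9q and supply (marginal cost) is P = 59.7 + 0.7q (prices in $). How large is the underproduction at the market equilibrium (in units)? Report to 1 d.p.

7.5 units

Market equilibrium (private): 59.7 + 0.7q = 120.6 - 3.9q → q_m = 13.2391.
Social marginal benefit = demand + MEB = 128.2 - 2.6q.
Set SMB = MC: 128.2 - 2.6q = 59.7 + 0.7q → q* = 20.7576.
Gap = |13.2391 − 20.7576| = 7.5185.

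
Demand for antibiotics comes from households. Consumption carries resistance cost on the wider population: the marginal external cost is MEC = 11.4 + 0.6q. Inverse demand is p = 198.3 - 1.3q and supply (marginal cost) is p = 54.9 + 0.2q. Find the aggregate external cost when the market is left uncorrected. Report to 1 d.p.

Market equilibrium (private): 54.9 + 0.2q = 198.3 - 1.3q → q_m = 95.6000.
Total external cost = ∫₀^{q_m} (11.4 + 0.6q) dq = 11.4×95.6000 + ½×0.6×95.6000² = 3831.6480.

3831.6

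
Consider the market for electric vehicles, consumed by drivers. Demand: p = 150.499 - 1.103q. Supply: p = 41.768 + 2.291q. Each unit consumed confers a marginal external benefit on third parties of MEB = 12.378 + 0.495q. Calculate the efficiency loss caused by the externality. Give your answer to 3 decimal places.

DWL = 137.507

Market equilibrium (private): 41.768 + 2.291q = 150.499 - 1.103q → q_m = 32.0362.
Social marginal benefit = demand + MEB = 162.877 - 0.608q.
Set SMB = MC: 162.877 - 0.608q = 41.768 + 2.291q → q* = 41.7761.
The welfare-loss triangle has base |q_m − q*| and height MEB(q_m) (the vertical gap between SMB and MC is zero at q* and MEB at q_m).
DWL = ½ × 9.7399 × 28.2359 = 137.5074.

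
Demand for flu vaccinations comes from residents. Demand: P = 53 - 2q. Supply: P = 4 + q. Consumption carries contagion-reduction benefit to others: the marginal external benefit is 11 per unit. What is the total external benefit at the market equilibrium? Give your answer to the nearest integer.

Market equilibrium (private): 4 + q = 53 - 2q → q_m = 16.3333.
Total external benefit = MEB × q_m = 11 × 16.3333 = 179.6663.

180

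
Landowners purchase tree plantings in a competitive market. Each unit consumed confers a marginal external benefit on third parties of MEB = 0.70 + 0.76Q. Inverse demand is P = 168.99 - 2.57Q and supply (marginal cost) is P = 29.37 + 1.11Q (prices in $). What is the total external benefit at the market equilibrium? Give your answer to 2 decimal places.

$573.55

Market equilibrium (private): 29.37 + 1.11Q = 168.99 - 2.57Q → Q_m = 37.9402.
Total external benefit = ∫₀^{Q_m} (0.70 + 0.76Q) dQ = 0.70×37.9402 + ½×0.76×37.9402² = 573.5525.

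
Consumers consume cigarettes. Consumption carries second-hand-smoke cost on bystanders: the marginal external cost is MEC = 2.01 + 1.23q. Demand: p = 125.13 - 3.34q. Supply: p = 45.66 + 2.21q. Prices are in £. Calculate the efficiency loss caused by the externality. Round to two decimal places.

Market equilibrium (private): 45.66 + 2.21q = 125.13 - 3.34q → q_m = 14.3189.
Social marginal benefit = demand − MEC = 123.12 - 4.57q.
Set SMB = MC: 123.12 - 4.57q = 45.66 + 2.21q → q* = 11.4248.
The welfare-loss triangle has base |q_m − q*| and height MEC(q_m) (the vertical gap between SMB and MC is zero at q* and MEC at q_m).
DWL = ½ × 2.8941 × 19.6223 = 28.3944.

DWL = £28.39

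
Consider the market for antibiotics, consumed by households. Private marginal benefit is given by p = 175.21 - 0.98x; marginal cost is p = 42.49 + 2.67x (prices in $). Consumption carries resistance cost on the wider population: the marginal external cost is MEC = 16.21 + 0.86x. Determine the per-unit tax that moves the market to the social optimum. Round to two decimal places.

Social marginal benefit = demand − MEC = 159.00 - 1.84x.
Set SMB = MC: 159.00 - 1.84x = 42.49 + 2.67x → x* = 25.8337.
The Pigouvian tax equals MEC at x*: 16.21 + 0.86×25.8337 = 38.4270.

tax = $38.43 per unit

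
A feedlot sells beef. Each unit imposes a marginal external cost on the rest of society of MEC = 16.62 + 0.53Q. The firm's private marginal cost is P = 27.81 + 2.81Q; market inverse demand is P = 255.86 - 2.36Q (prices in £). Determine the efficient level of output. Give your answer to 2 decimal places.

Social marginal cost = private MC + MEC = 44.43 + 3.34Q.
Set SMC = demand: 44.43 + 3.34Q = 255.86 - 2.36Q → Q* = 37.0930.

Q* = 37.09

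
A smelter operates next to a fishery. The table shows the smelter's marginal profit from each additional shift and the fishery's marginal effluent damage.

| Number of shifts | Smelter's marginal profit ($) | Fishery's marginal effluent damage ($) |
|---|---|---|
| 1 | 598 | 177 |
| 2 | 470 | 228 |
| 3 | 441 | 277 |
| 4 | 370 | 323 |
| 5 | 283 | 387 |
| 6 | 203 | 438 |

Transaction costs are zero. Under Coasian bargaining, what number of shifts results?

4

Bargaining reaches the level where marginal profit last exceeds marginal effluent damage.
That holds through level 4 (370 ≥ 323) but not at 5 (283 < 387).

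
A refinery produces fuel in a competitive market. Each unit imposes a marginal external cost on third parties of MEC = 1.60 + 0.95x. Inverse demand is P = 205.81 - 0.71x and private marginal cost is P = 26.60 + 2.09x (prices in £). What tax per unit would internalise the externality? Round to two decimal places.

tax = £46.59 per unit

Social marginal cost = private MC + MEC = 28.20 + 3.04x.
Set SMC = demand: 28.20 + 3.04x = 205.81 - 0.71x → x* = 47.3627.
The Pigouvian tax equals MEC at x*: 1.60 + 0.95×47.3627 = 46.5946.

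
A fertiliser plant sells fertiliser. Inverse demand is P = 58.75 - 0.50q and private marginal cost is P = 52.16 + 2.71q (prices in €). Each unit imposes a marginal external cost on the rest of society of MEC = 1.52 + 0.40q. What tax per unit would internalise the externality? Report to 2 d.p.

tax = €2.08 per unit

Social marginal cost = private MC + MEC = 53.68 + 3.11q.
Set SMC = demand: 53.68 + 3.11q = 58.75 - 0.50q → q* = 1.4044.
The Pigouvian tax equals MEC at q*: 1.52 + 0.40×1.4044 = 2.0818.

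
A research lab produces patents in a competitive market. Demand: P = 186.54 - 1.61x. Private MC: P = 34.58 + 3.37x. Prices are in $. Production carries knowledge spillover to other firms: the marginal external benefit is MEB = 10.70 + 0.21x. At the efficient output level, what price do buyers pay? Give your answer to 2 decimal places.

P = $131.64

Social marginal cost = private MC − MEB = 23.88 + 3.16x.
Set SMC = demand: 23.88 + 3.16x = 186.54 - 1.61x → x* = 34.1006.
Consumer price on the demand curve at x*: 186.54 − 1.61×34.1006 = 131.6380.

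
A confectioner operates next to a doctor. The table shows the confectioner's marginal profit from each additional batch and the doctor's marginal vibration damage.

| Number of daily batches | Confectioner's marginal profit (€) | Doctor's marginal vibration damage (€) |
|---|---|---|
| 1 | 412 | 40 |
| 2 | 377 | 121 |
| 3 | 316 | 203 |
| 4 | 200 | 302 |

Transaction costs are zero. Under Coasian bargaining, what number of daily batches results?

3

Bargaining reaches the level where marginal profit last exceeds marginal vibration damage.
That holds through level 3 (316 ≥ 203) but not at 4 (200 < 302).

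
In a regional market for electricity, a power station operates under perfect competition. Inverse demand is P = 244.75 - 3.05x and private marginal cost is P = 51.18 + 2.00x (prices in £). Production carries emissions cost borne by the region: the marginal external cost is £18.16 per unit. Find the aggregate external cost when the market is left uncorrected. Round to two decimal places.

Market equilibrium (private): 51.18 + 2.00x = 244.75 - 3.05x → x_m = 38.3307.
Total external cost = MEC × x_m = 18.16 × 38.3307 = 696.0855.

£696.09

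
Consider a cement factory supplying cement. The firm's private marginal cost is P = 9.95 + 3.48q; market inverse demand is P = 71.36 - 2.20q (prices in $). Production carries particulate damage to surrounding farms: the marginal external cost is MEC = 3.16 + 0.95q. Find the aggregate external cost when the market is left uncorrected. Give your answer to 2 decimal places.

Market equilibrium (private): 9.95 + 3.48q = 71.36 - 2.20q → q_m = 10.8116.
Total external cost = ∫₀^{q_m} (3.16 + 0.95q) dq = 3.16×10.8116 + ½×0.95×10.8116² = 89.6877.

$89.69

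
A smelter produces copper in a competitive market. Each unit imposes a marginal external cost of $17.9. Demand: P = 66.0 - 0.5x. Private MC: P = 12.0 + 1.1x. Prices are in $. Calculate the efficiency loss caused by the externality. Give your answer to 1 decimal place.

Market equilibrium (private): 12.0 + 1.1x = 66.0 - 0.5x → x_m = 33.7500.
Social marginal cost = private MC + MEC = 29.9 + 1.1x.
Set SMC = demand: 29.9 + 1.1x = 66.0 - 0.5x → x* = 22.5625.
Height of the DWL triangle at x_m is SMC(x_m) − demand(x_m) = MEC(x_m) = 17.9000.
DWL = ½ × 11.1875 × 17.9000 = 100.1281.

DWL = $100.1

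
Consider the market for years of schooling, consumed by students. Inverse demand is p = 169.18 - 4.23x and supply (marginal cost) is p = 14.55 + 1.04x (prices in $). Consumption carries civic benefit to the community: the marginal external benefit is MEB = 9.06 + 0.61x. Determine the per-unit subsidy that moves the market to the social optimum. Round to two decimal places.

Social marginal benefit = demand + MEB = 178.24 - 3.62x.
Set SMB = MC: 178.24 - 3.62x = 14.55 + 1.04x → x* = 35.1266.
The Pigouvian subsidy equals MEB at x*: 9.06 + 0.61×35.1266 = 30.4872.

subsidy = $30.49 per unit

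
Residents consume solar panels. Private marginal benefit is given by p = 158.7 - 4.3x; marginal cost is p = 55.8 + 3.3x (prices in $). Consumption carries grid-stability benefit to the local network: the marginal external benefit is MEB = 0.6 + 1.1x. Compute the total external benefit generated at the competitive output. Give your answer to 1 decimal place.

Market equilibrium (private): 55.8 + 3.3x = 158.7 - 4.3x → x_m = 13.5395.
Total external benefit = ∫₀^{x_m} (0.6 + 1.1x) dx = 0.6×13.5395 + ½×1.1×13.5395² = 108.9486.

$108.9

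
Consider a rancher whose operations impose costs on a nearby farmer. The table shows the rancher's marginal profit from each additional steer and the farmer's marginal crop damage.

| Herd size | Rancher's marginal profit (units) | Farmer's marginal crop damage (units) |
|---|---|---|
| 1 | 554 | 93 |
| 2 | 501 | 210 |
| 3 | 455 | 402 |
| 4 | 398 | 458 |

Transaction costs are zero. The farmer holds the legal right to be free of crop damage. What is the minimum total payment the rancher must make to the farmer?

Efficient level: marginal profit ≥ marginal crop damage through level 3, so k* = 3.
With the farmer holding the right, the rancher must at least compensate total damage at k*: 93 + 210 + 402 = 705.

705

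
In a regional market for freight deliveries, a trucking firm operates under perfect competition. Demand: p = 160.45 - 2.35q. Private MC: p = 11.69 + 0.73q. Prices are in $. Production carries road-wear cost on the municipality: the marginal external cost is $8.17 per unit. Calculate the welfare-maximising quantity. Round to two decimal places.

q* = 45.65

Social marginal cost = private MC + MEC = 19.86 + 0.73q.
Set SMC = demand: 19.86 + 0.73q = 160.45 - 2.35q → q* = 45.6461.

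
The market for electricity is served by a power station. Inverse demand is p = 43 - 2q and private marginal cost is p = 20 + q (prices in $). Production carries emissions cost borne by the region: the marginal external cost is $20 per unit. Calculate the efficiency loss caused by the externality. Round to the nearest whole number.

Market equilibrium (private): 20 + q = 43 - 2q → q_m = 7.6667.
Social marginal cost = private MC + MEC = 40 + q.
Set SMC = demand: 40 + q = 43 - 2q → q* = 1.0000.
Between q* and q_m the wedge SMC − demand runs linearly from 0 to MEC(q_m), so the loss is a triangle.
DWL = ½ × 6.6667 × 20.0000 = 66.6670.

DWL = $67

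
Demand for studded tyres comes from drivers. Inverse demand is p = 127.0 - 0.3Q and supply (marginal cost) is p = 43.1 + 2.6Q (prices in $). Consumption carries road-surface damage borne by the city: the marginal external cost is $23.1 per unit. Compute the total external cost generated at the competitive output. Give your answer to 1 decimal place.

Market equilibrium (private): 43.1 + 2.6Q = 127.0 - 0.3Q → Q_m = 28.9310.
Total external cost = MEC × Q_m = 23.1 × 28.9310 = 668.3061.

$668.3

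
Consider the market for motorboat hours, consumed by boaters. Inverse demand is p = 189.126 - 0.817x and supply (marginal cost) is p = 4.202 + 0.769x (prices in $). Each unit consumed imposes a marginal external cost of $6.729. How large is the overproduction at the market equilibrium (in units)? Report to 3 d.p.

4.243 units

Market equilibrium (private): 4.202 + 0.769x = 189.126 - 0.817x → x_m = 116.5977.
Social marginal benefit = demand − MEC = 182.397 - 0.817x.
Set SMB = MC: 182.397 - 0.817x = 4.202 + 0.769x → x* = 112.3550.
Gap = |116.5977 − 112.3550| = 4.2427.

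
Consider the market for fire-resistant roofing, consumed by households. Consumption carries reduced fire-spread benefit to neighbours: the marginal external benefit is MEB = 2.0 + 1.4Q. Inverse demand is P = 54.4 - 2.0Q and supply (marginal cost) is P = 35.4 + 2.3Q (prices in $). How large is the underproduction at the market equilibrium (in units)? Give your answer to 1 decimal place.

Market equilibrium (private): 35.4 + 2.3Q = 54.4 - 2.0Q → Q_m = 4.4186.
Social marginal benefit = demand + MEB = 56.4 - 0.6Q.
Set SMB = MC: 56.4 - 0.6Q = 35.4 + 2.3Q → Q* = 7.2414.
Gap = |4.4186 − 7.2414| = 2.8228.

2.8 units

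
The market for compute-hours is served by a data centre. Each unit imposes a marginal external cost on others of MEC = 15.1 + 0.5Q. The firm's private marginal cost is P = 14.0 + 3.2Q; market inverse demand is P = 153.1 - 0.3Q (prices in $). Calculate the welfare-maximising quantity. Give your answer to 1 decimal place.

Q* = 31.0

Social marginal cost = private MC + MEC = 29.1 + 3.7Q.
Set SMC = demand: 29.1 + 3.7Q = 153.1 - 0.3Q → Q* = 31.0000.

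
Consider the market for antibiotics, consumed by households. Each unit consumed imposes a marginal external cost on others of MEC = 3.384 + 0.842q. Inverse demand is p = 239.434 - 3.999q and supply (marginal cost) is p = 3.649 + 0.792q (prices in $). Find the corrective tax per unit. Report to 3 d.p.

Social marginal benefit = demand − MEC = 236.050 - 4.841q.
Set SMB = MC: 236.050 - 4.841q = 3.649 + 0.792q → q* = 41.2571.
The Pigouvian tax equals MEC at q*: 3.384 + 0.842×41.2571 = 38.1225.

tax = $38.122 per unit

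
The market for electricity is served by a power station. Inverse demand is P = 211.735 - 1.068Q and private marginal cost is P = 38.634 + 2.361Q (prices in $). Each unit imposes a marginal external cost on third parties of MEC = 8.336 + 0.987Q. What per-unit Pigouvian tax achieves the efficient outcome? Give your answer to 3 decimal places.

Social marginal cost = private MC + MEC = 46.970 + 3.348Q.
Set SMC = demand: 46.970 + 3.348Q = 211.735 - 1.068Q → Q* = 37.3109.
The Pigouvian tax equals MEC at Q*: 8.336 + 0.987×37.3109 = 45.1619.

tax = $45.162 per unit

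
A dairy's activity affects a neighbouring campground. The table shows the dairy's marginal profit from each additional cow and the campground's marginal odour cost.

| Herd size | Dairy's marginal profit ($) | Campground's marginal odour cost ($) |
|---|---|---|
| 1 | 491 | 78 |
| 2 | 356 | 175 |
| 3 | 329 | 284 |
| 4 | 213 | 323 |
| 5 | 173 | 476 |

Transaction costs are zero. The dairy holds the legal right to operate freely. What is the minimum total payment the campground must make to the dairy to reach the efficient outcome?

$386

Left alone the dairy would choose level 5 (marginal profit stays positive).
Efficient level: k* = 3 (marginal profit ≥ marginal odour cost through 3).
The campground must at least cover the dairy's forgone profit from cutting 5→3: 213 + 173 = 386.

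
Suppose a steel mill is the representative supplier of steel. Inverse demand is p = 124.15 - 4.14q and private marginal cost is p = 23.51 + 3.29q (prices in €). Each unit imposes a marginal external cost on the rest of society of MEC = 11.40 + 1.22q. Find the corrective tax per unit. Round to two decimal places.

tax = €23.99 per unit

Social marginal cost = private MC + MEC = 34.91 + 4.51q.
Set SMC = demand: 34.91 + 4.51q = 124.15 - 4.14q → q* = 10.3168.
The Pigouvian tax equals MEC at q*: 11.40 + 1.22×10.3168 = 23.9865.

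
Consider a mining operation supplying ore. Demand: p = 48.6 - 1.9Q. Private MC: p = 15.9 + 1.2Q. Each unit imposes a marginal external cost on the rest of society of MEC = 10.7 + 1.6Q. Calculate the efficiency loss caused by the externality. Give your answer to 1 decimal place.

DWL = 80.9

Market equilibrium (private): 15.9 + 1.2Q = 48.6 - 1.9Q → Q_m = 10.5484.
Social marginal cost = private MC + MEC = 26.6 + 2.8Q.
Set SMC = demand: 26.6 + 2.8Q = 48.6 - 1.9Q → Q* = 4.6809.
Height of the DWL triangle at Q_m is SMC(Q_m) − demand(Q_m) = MEC(Q_m) = 27.5774.
DWL = ½ × 5.8675 × 27.5774 = 80.9052.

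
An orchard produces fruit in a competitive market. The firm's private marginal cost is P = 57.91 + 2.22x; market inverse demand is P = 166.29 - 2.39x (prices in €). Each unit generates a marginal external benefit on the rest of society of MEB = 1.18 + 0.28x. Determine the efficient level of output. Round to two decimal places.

x* = 25.30

Social marginal cost = private MC − MEB = 56.73 + 1.94x.
Set SMC = demand: 56.73 + 1.94x = 166.29 - 2.39x → x* = 25.3025.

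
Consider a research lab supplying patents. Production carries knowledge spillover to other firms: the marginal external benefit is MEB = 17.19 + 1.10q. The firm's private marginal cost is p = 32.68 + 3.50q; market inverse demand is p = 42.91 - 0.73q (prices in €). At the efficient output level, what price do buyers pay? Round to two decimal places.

Social marginal cost = private MC − MEB = 15.49 + 2.40q.
Set SMC = demand: 15.49 + 2.40q = 42.91 - 0.73q → q* = 8.7604.
Consumer price on the demand curve at q*: 42.91 − 0.73×8.7604 = 36.5149.

P = €36.51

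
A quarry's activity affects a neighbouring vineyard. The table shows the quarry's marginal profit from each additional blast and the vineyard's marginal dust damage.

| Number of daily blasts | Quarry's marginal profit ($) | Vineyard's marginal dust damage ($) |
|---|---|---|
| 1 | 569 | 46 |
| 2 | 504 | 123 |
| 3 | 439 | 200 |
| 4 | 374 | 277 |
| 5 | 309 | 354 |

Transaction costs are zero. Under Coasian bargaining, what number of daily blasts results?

Bargaining reaches the level where marginal profit last exceeds marginal dust damage.
That holds through level 4 (374 ≥ 277) but not at 5 (309 < 354).

4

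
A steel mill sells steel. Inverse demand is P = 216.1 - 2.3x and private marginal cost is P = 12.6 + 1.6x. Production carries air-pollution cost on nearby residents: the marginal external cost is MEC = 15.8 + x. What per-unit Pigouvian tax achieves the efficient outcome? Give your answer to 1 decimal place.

tax = 54.1 per unit

Social marginal cost = private MC + MEC = 28.4 + 2.6x.
Set SMC = demand: 28.4 + 2.6x = 216.1 - 2.3x → x* = 38.3061.
The Pigouvian tax equals MEC at x*: 15.8 + 1.0×38.3061 = 54.1061.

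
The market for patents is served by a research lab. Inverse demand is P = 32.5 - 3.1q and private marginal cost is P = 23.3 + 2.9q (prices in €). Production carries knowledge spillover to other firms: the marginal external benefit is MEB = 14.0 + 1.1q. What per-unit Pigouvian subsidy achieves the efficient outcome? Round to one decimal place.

Social marginal cost = private MC − MEB = 9.3 + 1.8q.
Set SMC = demand: 9.3 + 1.8q = 32.5 - 3.1q → q* = 4.7347.
The Pigouvian subsidy equals MEB at q*: 14.0 + 1.1×4.7347 = 19.2082.

subsidy = €19.2 per unit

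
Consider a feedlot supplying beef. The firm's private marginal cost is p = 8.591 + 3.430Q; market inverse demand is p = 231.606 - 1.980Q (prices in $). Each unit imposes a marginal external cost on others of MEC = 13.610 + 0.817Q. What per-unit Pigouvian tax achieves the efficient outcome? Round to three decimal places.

tax = $41.085 per unit

Social marginal cost = private MC + MEC = 22.201 + 4.247Q.
Set SMC = demand: 22.201 + 4.247Q = 231.606 - 1.980Q → Q* = 33.6286.
The Pigouvian tax equals MEC at Q*: 13.610 + 0.817×33.6286 = 41.0846.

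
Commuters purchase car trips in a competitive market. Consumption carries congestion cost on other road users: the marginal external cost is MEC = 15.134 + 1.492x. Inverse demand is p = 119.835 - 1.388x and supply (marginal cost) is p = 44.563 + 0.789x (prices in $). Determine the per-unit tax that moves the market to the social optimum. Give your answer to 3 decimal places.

Social marginal benefit = demand − MEC = 104.701 - 2.880x.
Set SMB = MC: 104.701 - 2.880x = 44.563 + 0.789x → x* = 16.3908.
The Pigouvian tax equals MEC at x*: 15.134 + 1.492×16.3908 = 39.5891.

tax = $39.589 per unit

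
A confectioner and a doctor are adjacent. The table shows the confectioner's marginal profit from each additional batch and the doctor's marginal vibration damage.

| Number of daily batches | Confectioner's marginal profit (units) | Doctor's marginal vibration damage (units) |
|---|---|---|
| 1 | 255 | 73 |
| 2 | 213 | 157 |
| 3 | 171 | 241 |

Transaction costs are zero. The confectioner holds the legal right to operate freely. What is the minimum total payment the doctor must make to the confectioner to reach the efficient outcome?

Left alone the confectioner would choose level 3 (marginal profit stays positive).
Efficient level: k* = 2 (marginal profit ≥ marginal vibration damage through 2).
The doctor must at least cover the confectioner's forgone profit from cutting 3→2: 171 = 171.

171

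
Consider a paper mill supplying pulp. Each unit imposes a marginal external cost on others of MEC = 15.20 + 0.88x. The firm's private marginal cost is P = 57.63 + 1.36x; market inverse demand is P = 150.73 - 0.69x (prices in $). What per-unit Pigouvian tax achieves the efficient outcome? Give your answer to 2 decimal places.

Social marginal cost = private MC + MEC = 72.83 + 2.24x.
Set SMC = demand: 72.83 + 2.24x = 150.73 - 0.69x → x* = 26.5870.
The Pigouvian tax equals MEC at x*: 15.20 + 0.88×26.5870 = 38.5966.

tax = $38.60 per unit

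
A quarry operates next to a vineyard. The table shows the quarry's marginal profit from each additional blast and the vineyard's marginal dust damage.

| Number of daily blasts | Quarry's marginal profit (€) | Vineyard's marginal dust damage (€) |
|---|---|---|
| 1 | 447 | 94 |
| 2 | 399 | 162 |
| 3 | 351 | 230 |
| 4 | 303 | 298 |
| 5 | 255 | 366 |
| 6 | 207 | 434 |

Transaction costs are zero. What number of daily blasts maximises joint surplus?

Bargaining reaches the level where marginal profit last exceeds marginal dust damage.
That holds through level 4 (303 ≥ 298) but not at 5 (255 < 366).

4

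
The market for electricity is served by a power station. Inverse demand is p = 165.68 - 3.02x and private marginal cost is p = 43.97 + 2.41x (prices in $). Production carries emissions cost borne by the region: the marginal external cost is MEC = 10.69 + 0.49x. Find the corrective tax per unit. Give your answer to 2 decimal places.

Social marginal cost = private MC + MEC = 54.66 + 2.90x.
Set SMC = demand: 54.66 + 2.90x = 165.68 - 3.02x → x* = 18.7534.
The Pigouvian tax equals MEC at x*: 10.69 + 0.49×18.7534 = 19.8792.

tax = $19.88 per unit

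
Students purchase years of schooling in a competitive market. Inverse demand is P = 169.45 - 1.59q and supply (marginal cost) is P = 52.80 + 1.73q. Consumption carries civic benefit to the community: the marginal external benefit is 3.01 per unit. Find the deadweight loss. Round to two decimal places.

DWL = 1.36

Market equilibrium (private): 52.80 + 1.73q = 169.45 - 1.59q → q_m = 35.1355.
Social marginal benefit = demand + MEB = 172.46 - 1.59q.
Set SMB = MC: 172.46 - 1.59q = 52.80 + 1.73q → q* = 36.0422.
The loss is the area between SMB and MC from q* to q_m; with linear curves that's a triangle of height MEB(q_m).
DWL = ½ × 0.9067 × 3.0100 = 1.3646.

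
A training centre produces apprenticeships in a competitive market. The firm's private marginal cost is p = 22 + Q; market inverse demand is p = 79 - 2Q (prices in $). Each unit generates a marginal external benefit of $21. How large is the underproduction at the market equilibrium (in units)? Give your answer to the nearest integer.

Market equilibrium (private): 22 + Q = 79 - 2Q → Q_m = 19.0000.
Social marginal cost = private MC − MEB = 1 + Q.
Set SMC = demand: 1 + Q = 79 - 2Q → Q* = 26.0000.
Gap = |19.0000 − 26.0000| = 7.0000.

7 units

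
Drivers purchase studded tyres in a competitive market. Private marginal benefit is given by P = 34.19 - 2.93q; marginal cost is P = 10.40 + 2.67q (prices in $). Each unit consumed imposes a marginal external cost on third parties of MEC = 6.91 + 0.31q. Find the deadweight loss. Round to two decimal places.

Market equilibrium (private): 10.40 + 2.67q = 34.19 - 2.93q → q_m = 4.2482.
Social marginal benefit = demand − MEC = 27.28 - 3.24q.
Set SMB = MC: 27.28 - 3.24q = 10.40 + 2.67q → q* = 2.8562.
The loss is the area between SMB and MC from q* to q_m; with linear curves that's a triangle of height MEC(q_m).
DWL = ½ × 1.3920 × 8.2269 = 5.7259.

DWL = $5.73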